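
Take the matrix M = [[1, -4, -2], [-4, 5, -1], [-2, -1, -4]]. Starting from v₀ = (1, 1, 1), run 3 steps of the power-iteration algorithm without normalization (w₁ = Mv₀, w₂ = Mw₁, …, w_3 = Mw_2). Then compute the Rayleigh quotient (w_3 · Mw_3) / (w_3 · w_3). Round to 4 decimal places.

λ ≈ -1.8382

w1 = Mv₀ = (1·1 + (-4)·1 + (-2)·1; (-4)·1 + 5·1 + (-1)·1; (-2)·1 + (-1)·1 + (-4)·1) = (-5, 0, -7)
w2 = Mw1 = (1·(-5) + (-4)·0 + (-2)·(-7); (-4)·(-5) + 5·0 + (-1)·(-7); (-2)·(-5) + (-1)·0 + (-4)·(-7)) = (9, 27, 38)
w3 = Mw2 = (-175, 61, -197)
Mw3 = (-25, 1202, 1077)
w3·Mw3 = (-175)·(-25) + 61·1202 + (-197)·1077 = -134472; w3·w3 = (-175)·(-175) + 61·61 + (-197)·(-197) = 73155
λ ≈ -134472/73155 = -1.8382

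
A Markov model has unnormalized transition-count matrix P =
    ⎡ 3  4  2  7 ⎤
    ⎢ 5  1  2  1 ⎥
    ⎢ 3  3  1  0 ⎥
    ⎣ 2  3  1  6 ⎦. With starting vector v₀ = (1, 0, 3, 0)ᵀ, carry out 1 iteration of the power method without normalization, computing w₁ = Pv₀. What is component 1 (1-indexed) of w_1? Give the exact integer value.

9

w1 = Pv₀ = (3·1 + 4·0 + 2·3 + 7·0; 5·1 + 1·0 + 2·3 + 1·0; 3·1 + 3·0 + 1·3 + 0·0; 2·1 + 3·0 + 1·3 + 6·0) = (9, 11, 6, 5)
The requested component of w1 is 9.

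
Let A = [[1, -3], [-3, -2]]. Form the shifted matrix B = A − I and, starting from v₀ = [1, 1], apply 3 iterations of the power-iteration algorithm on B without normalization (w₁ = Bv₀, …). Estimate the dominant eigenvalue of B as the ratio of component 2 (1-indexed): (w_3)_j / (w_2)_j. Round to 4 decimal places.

B = A − I has rows (0, -3); (-3, -3)
w1 = Bv₀ = (-3, -6)
w2 = Bw1 = (18, 27)
w3 = Bw2 = (-81, -135)
Ratio: -135/27 = -5.0000

μ ≈ -5.0000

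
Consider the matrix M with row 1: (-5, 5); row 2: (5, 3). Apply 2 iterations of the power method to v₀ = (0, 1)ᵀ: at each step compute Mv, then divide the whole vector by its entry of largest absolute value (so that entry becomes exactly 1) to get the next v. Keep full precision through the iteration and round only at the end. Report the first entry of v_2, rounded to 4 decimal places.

Mv0 = (5.00000, 3.00000); divide by 5.00000 → v1 = (1.00000, 0.60000)
Mv1 = (-2.00000, 6.80000); divide by 6.80000 → v2 = (-0.29412, 1.00000)
Requested entry of v2: -10/34 = -0.2941

-0.2941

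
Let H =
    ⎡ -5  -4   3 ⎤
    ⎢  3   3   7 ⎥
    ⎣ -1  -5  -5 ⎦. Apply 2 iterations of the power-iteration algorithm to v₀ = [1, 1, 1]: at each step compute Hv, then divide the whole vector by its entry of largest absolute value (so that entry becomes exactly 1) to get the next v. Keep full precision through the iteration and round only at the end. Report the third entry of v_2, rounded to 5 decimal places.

0.07143

Hv0 = (-6.000000, 13.000000, -11.000000); divide by 13.000000 → v1 = (-0.461538, 1.000000, -0.846154)
Hv1 = (-4.230769, -4.307692, -0.307692); divide by -4.307692 → v2 = (0.982143, 1.000000, 0.071429)
Requested entry of v2: -4/-56 = 0.07143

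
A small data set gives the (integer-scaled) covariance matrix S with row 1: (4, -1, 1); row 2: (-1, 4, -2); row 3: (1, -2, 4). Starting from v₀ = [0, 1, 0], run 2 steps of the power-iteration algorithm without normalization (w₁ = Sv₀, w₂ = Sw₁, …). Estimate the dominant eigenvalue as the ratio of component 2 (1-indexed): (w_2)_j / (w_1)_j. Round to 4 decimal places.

5.2500

w1 = Sv₀ = (-1, 4, -2)
w2 = Sw1 = (-10, 21, -17)
Ratio at component: 21 / 4 = 5.2500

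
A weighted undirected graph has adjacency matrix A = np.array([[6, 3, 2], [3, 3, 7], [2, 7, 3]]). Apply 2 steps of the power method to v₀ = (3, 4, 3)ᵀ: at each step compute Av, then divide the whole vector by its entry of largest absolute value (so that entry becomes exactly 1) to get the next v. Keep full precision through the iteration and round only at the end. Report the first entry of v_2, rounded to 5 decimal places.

Av0 = (36.000000, 42.000000, 43.000000); divide by 43.000000 → v1 = (0.837209, 0.976744, 1.000000)
Av1 = (9.953488, 12.441860, 11.511628); divide by 12.441860 → v2 = (0.800000, 1.000000, 0.925234)
Requested entry of v2: 428/535 = 0.80000

0.80000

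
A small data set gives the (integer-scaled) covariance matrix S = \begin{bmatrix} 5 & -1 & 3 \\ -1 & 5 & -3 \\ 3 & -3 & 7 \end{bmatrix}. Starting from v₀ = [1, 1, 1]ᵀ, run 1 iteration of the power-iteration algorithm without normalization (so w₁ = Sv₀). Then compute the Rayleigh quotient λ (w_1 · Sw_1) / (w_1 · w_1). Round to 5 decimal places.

w1 = Sv₀ = (5·1 + (-1)·1 + 3·1; (-1)·1 + 5·1 + (-3)·1; 3·1 + (-3)·1 + 7·1) = (7, 1, 7)
Sw1 = (55, -23, 67)
w1·Sw1 = 7·55 + 1·(-23) + 7·67 = 831; w1·w1 = 7·7 + 1·1 + 7·7 = 99
λ ≈ 831/99 = 8.39394

λ ≈ 8.39394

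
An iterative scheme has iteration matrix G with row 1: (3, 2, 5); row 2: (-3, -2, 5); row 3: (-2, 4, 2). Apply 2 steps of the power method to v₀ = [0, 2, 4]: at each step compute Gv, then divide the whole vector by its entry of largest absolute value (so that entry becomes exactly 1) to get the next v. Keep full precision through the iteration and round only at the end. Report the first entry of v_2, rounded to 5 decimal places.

1.00000

Gv0 = (24.000000, 16.000000, 16.000000); divide by 24.000000 → v1 = (1.000000, 0.666667, 0.666667)
Gv1 = (7.666667, -1.000000, 2.000000); divide by 7.666667 → v2 = (1.000000, -0.130435, 0.260870)
Requested entry of v2: 184/184 = 1.00000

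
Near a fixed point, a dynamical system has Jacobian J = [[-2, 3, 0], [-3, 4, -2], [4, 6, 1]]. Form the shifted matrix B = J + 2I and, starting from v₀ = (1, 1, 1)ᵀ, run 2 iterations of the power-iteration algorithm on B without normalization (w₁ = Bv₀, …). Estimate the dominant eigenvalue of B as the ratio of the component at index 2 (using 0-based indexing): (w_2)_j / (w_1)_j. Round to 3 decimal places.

B = J + 2I has rows (0, 3, 0); (-3, 6, -2); (4, 6, 3)
w1 = Bv₀ = (3, 1, 13)
w2 = Bw1 = (3, -29, 57)
Ratio: 57/13 = 4.385

4.385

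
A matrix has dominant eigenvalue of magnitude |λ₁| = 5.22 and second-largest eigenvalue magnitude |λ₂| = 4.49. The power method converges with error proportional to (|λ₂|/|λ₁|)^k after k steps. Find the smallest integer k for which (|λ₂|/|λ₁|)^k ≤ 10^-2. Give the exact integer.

31

|λ₂/λ₁| = 4.49/5.22 = 0.86015
Need k ≥ ln(10^-2) / ln(0.86015) = -4.6052 / -0.1506 ≈ 30.570
Smallest integer k satisfying the bound: 31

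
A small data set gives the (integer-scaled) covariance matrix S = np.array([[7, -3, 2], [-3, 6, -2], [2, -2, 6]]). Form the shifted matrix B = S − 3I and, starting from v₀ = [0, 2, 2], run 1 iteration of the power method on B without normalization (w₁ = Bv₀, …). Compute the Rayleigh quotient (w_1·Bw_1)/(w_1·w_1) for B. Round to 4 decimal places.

B = S − 3I has rows (4, -3, 2); (-3, 3, -2); (2, -2, 3)
w1 = Bv₀ = (-2, 2, 2)
Bw1 = (-10, 8, -2)
w1·Bw1 = 32; w1·w1 = 12; μ ≈ 32/12 = 2.6667

2.6667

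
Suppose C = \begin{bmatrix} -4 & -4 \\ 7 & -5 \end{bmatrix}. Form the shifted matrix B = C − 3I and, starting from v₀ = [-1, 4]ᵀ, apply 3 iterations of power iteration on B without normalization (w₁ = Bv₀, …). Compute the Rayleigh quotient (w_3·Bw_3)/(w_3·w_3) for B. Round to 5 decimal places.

B = C − 3I has rows (-7, -4); (7, -8)
w1 = Bv₀ = ((-7)·(-1) + (-4)·4; 7·(-1) + (-8)·4) = (-9, -39)
w2 = Bw1 = ((-7)·(-9) + (-4)·(-39); 7·(-9) + (-8)·(-39)) = (219, 249)
w3 = Bw2 = (-2529, -459)
Bw3 = (19539, -14031)
w3·Bw3 = -42973902; w3·w3 = 6606522; μ ≈ -42973902/6606522 = -6.50477

-6.50477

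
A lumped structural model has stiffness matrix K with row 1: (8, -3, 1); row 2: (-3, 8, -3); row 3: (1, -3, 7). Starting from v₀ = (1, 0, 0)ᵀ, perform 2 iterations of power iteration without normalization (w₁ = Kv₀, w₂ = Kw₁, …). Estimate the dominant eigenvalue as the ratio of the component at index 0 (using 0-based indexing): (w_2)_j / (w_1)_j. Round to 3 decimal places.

w1 = Kv₀ = (8·1 + (-3)·0 + 1·0; (-3)·1 + 8·0 + (-3)·0; 1·1 + (-3)·0 + 7·0) = (8, -3, 1)
w2 = Kw1 = (8·8 + (-3)·(-3) + 1·1; (-3)·8 + 8·(-3) + (-3)·1; 1·8 + (-3)·(-3) + 7·1) = (74, -51, 24)
Ratio at component: 74 / 8 = 9.250

λ ≈ 9.250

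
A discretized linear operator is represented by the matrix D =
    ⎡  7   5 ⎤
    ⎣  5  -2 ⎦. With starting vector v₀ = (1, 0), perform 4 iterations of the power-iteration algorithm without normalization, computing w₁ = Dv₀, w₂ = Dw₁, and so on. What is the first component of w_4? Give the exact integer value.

w1 = Dv₀ = (7·1 + 5·0; 5·1 + (-2)·0) = (7, 5)
w2 = Dw1 = (7·7 + 5·5; 5·7 + (-2)·5) = (74, 25)
w3 = Dw2 = (643, 320)
w4 = Dw3 = (6101, 2575)
The requested component of w4 is 6101.

6101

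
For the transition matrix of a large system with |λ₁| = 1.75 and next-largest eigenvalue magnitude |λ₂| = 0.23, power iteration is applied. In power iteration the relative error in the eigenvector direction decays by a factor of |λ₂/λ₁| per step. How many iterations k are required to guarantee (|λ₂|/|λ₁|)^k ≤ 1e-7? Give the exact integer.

8

|λ₂/λ₁| = 0.23/1.75 = 0.13143
Need k ≥ ln(1e-7) / ln(0.13143) = -16.1181 / -2.0293 ≈ 7.943
Smallest integer k satisfying the bound: 8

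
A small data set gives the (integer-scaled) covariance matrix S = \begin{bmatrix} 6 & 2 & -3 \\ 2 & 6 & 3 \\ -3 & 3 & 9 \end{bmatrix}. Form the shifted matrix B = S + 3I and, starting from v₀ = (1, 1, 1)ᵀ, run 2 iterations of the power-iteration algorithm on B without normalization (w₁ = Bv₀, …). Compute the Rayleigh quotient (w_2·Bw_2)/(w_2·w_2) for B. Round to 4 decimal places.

B = S + 3I has rows (9, 2, -3); (2, 9, 3); (-3, 3, 12)
w1 = Bv₀ = (8, 14, 12)
w2 = Bw1 = (64, 178, 162)
Bw2 = (446, 2216, 2286)
w2·Bw2 = 793324; w2·w2 = 62024; μ ≈ 793324/62024 = 12.7906

μ ≈ 12.7906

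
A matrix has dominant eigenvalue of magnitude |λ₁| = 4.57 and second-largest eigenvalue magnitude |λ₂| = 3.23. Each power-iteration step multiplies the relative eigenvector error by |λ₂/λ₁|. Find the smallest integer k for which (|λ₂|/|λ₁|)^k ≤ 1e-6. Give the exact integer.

40

|λ₂/λ₁| = 3.23/4.57 = 0.70678
Need k ≥ ln(1e-6) / ln(0.70678) = -13.8155 / -0.3470 ≈ 39.811
Smallest integer k satisfying the bound: 40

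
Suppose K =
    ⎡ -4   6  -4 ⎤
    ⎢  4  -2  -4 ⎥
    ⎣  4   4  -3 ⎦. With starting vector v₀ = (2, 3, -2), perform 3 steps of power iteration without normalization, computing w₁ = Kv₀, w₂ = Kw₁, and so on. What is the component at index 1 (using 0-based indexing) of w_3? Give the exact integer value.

-496

w1 = Kv₀ = ((-4)·2 + 6·3 + (-4)·(-2); 4·2 + (-2)·3 + (-4)·(-2); 4·2 + 4·3 + (-3)·(-2)) = (18, 10, 26)
w2 = Kw1 = ((-4)·18 + 6·10 + (-4)·26; 4·18 + (-2)·10 + (-4)·26; 4·18 + 4·10 + (-3)·26) = (-116, -52, 34)
w3 = Kw2 = (16, -496, -774)
The requested component of w3 is -496.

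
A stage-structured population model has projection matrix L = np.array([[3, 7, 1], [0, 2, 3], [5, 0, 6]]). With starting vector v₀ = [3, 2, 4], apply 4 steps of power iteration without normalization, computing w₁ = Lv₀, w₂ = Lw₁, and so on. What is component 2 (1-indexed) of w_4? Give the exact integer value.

w1 = Lv₀ = (27, 16, 39)
w2 = Lw1 = (232, 149, 369)
w3 = Lw2 = (2108, 1405, 3374)
w4 = Lw3 = (19533, 12932, 30784)
The requested component of w4 is 12932.

12932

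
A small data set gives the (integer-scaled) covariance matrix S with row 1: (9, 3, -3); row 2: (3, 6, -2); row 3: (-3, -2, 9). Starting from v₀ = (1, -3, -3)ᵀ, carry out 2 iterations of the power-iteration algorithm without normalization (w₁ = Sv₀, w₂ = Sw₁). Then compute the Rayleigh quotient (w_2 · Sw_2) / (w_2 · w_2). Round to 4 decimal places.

12.0407

w1 = Sv₀ = (9, -9, -24)
w2 = Sw1 = (126, 21, -225)
Sw2 = (1872, 954, -2445)
w2·Sw2 = 126·1872 + 21·954 + (-225)·(-2445) = 806031; w2·w2 = 126·126 + 21·21 + (-225)·(-225) = 66942
λ ≈ 806031/66942 = 12.0407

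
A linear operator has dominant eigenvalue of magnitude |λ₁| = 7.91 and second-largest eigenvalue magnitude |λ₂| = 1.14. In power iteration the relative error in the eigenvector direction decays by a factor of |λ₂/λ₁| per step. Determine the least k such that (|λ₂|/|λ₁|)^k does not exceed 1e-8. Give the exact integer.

10

|λ₂/λ₁| = 1.14/7.91 = 0.14412
Need k ≥ ln(1e-8) / ln(0.14412) = -18.4207 / -1.9371 ≈ 9.509
Smallest integer k satisfying the bound: 10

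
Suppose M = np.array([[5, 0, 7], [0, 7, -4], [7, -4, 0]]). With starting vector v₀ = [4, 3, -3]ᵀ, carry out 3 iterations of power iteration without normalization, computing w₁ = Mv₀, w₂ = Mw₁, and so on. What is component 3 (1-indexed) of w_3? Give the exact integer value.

81

w1 = Mv₀ = (-1, 33, 16)
w2 = Mw1 = (107, 167, -139)
w3 = Mw2 = (-438, 1725, 81)
The requested component of w3 is 81.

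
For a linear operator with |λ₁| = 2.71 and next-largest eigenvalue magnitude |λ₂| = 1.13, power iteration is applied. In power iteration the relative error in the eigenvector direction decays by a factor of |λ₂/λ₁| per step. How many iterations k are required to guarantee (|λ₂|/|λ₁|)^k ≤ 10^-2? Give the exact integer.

|λ₂/λ₁| = 1.13/2.71 = 0.41697
Need k ≥ ln(10^-2) / ln(0.41697) = -4.6052 / -0.8747 ≈ 5.265
Smallest integer k satisfying the bound: 6

6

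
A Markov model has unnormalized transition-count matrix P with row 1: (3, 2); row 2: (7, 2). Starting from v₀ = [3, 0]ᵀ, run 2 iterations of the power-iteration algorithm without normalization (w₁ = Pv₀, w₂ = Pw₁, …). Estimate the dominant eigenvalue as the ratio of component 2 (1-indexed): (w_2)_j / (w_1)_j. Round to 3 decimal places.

w1 = Pv₀ = (9, 21)
w2 = Pw1 = (69, 105)
Ratio at component: 105 / 21 = 5.000

5.000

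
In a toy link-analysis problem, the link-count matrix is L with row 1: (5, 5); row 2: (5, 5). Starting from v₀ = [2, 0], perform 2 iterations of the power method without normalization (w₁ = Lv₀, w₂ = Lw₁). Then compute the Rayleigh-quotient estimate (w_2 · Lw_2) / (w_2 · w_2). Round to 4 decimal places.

λ ≈ 10.0000

w1 = Lv₀ = (10, 10)
w2 = Lw1 = (100, 100)
Lw2 = (1000, 1000)
w2·Lw2 = 100·1000 + 100·1000 = 200000; w2·w2 = 100·100 + 100·100 = 20000
λ ≈ 200000/20000 = 10.0000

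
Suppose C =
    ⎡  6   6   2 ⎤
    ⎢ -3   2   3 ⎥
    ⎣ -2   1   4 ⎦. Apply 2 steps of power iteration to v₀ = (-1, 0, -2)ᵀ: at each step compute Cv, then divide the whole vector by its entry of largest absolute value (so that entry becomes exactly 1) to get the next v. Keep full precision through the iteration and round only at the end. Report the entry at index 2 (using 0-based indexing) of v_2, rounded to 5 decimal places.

0.07778

Cv0 = (-10.000000, -3.000000, -6.000000); divide by -10.000000 → v1 = (1.000000, 0.300000, 0.600000)
Cv1 = (9.000000, -0.600000, 0.700000); divide by 9.000000 → v2 = (1.000000, -0.066667, 0.077778)
Requested entry of v2: -7/-90 = 0.07778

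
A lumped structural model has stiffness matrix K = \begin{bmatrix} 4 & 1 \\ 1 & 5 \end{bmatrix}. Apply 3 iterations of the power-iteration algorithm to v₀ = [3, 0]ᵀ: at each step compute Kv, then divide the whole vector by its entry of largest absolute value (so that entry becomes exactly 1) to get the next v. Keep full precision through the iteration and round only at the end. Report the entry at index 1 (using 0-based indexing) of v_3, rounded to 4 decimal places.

Kv0 = (12.00000, 3.00000); divide by 12.00000 → v1 = (1.00000, 0.25000)
Kv1 = (4.25000, 2.25000); divide by 4.25000 → v2 = (1.00000, 0.52941)
Kv2 = (4.52941, 3.64706); divide by 4.52941 → v3 = (1.00000, 0.80519)
Requested entry of v3: 186/231 = 0.8052

0.8052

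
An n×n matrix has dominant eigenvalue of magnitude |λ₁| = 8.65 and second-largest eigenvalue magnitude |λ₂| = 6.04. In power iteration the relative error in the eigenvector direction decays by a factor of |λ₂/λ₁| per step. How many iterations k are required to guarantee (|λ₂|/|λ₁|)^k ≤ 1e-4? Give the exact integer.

26

|λ₂/λ₁| = 6.04/8.65 = 0.69827
Need k ≥ ln(1e-4) / ln(0.69827) = -9.2103 / -0.3592 ≈ 25.644
Smallest integer k satisfying the bound: 26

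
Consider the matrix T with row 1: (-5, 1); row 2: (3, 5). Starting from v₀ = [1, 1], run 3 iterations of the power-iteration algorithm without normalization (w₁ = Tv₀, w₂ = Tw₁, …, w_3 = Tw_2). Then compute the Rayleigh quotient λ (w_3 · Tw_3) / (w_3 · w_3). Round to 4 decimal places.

w1 = Tv₀ = (-4, 8)
w2 = Tw1 = (28, 28)
w3 = Tw2 = (-112, 224)
Tw3 = (784, 784)
w3·Tw3 = (-112)·784 + 224·784 = 87808; w3·w3 = (-112)·(-112) + 224·224 = 62720
λ ≈ 87808/62720 = 1.4000

1.4000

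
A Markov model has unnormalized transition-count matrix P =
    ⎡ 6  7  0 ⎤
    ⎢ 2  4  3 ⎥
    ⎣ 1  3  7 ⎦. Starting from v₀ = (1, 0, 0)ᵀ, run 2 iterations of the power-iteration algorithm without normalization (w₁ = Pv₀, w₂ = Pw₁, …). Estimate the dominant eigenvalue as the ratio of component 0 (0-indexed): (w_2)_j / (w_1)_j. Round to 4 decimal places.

8.3333

w1 = Pv₀ = (6·1 + 7·0 + 0·0; 2·1 + 4·0 + 3·0; 1·1 + 3·0 + 7·0) = (6, 2, 1)
w2 = Pw1 = (6·6 + 7·2 + 0·1; 2·6 + 4·2 + 3·1; 1·6 + 3·2 + 7·1) = (50, 23, 19)
Ratio at component: 50 / 6 = 8.3333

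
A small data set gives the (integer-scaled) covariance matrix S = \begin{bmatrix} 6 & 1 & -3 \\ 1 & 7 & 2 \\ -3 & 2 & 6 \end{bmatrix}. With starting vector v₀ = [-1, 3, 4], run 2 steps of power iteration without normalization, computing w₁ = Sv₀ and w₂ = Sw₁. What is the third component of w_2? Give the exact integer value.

w1 = Sv₀ = (6·(-1) + 1·3 + (-3)·4; 1·(-1) + 7·3 + 2·4; (-3)·(-1) + 2·3 + 6·4) = (-15, 28, 33)
w2 = Sw1 = (6·(-15) + 1·28 + (-3)·33; 1·(-15) + 7·28 + 2·33; (-3)·(-15) + 2·28 + 6·33) = (-161, 247, 299)
The requested component of w2 is 299.

299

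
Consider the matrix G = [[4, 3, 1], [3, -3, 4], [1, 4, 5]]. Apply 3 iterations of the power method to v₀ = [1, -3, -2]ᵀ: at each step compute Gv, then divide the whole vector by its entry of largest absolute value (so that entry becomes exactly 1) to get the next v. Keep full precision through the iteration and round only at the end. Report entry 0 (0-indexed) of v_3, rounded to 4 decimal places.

Gv0 = (-7.00000, 4.00000, -21.00000); divide by -21.00000 → v1 = (0.33333, -0.19048, 1.00000)
Gv1 = (1.76190, 5.57143, 4.57143); divide by 5.57143 → v2 = (0.31624, 1.00000, 0.82051)
Gv2 = (5.08547, 1.23077, 8.41880); divide by 8.41880 → v3 = (0.60406, 0.14619, 1.00000)
Requested entry of v3: -595/-985 = 0.6041

0.6041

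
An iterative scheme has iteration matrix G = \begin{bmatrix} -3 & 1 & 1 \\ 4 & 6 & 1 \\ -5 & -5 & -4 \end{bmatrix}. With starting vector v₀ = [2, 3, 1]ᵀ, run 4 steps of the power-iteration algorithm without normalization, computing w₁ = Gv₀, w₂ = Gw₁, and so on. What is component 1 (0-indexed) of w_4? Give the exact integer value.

4349

w1 = Gv₀ = ((-3)·2 + 1·3 + 1·1; 4·2 + 6·3 + 1·1; (-5)·2 + (-5)·3 + (-4)·1) = (-2, 27, -29)
w2 = Gw1 = ((-3)·(-2) + 1·27 + 1·(-29); 4·(-2) + 6·27 + 1·(-29); (-5)·(-2) + (-5)·27 + (-4)·(-29)) = (4, 125, -9)
w3 = Gw2 = (104, 757, -609)
w4 = Gw3 = (-164, 4349, -1869)
The requested component of w4 is 4349.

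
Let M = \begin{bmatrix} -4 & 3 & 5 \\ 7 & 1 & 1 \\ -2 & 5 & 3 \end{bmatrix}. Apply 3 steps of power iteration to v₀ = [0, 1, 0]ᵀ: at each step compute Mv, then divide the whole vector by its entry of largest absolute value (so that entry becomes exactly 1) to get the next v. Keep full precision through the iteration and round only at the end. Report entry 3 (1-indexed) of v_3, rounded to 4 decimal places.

0.9477

Mv0 = (3.00000, 1.00000, 5.00000); divide by 5.00000 → v1 = (0.60000, 0.20000, 1.00000)
Mv1 = (3.20000, 5.40000, 2.80000); divide by 5.40000 → v2 = (0.59259, 1.00000, 0.51852)
Mv2 = (3.22222, 5.66667, 5.37037); divide by 5.66667 → v3 = (0.56863, 1.00000, 0.94771)
Requested entry of v3: 145/153 = 0.9477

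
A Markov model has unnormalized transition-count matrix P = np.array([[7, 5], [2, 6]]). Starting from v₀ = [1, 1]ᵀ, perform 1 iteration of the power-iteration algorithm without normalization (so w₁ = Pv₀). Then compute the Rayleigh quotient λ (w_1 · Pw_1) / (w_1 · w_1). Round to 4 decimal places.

w1 = Pv₀ = (7·1 + 5·1; 2·1 + 6·1) = (12, 8)
Pw1 = (124, 72)
w1·Pw1 = 12·124 + 8·72 = 2064; w1·w1 = 12·12 + 8·8 = 208
λ ≈ 2064/208 = 9.9231

λ ≈ 9.9231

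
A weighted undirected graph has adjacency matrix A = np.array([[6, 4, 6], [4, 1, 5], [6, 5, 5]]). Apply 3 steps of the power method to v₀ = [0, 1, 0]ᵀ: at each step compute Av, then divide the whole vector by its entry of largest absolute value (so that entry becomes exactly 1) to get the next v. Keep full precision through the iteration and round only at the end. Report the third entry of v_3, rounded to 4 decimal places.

Av0 = (4.00000, 1.00000, 5.00000); divide by 5.00000 → v1 = (0.80000, 0.20000, 1.00000)
Av1 = (11.60000, 8.40000, 10.80000); divide by 11.60000 → v2 = (1.00000, 0.72414, 0.93103)
Av2 = (14.48276, 9.37931, 14.27586); divide by 14.48276 → v3 = (1.00000, 0.64762, 0.98571)
Requested entry of v3: 828/840 = 0.9857

0.9857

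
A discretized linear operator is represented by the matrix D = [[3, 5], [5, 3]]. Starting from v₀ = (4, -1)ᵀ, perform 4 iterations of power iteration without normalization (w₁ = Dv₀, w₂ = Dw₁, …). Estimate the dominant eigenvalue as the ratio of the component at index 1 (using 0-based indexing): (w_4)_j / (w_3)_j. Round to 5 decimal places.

w1 = Dv₀ = (3·4 + 5·(-1); 5·4 + 3·(-1)) = (7, 17)
w2 = Dw1 = (3·7 + 5·17; 5·7 + 3·17) = (106, 86)
w3 = Dw2 = (748, 788)
w4 = Dw3 = (6184, 6104)
Ratio at component: 6104 / 788 = 7.74619

λ ≈ 7.74619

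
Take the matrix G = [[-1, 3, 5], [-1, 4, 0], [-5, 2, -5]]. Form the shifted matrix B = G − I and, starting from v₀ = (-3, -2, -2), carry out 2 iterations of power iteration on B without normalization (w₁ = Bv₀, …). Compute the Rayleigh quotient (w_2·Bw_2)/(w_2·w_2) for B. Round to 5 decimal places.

B = G − I has rows (-2, 3, 5); (-1, 3, 0); (-5, 2, -6)
w1 = Bv₀ = (-10, -3, 23)
w2 = Bw1 = (126, 1, -94)
Bw2 = (-719, -123, -64)
w2·Bw2 = -84701; w2·w2 = 24713; μ ≈ -84701/24713 = -3.42739

-3.42739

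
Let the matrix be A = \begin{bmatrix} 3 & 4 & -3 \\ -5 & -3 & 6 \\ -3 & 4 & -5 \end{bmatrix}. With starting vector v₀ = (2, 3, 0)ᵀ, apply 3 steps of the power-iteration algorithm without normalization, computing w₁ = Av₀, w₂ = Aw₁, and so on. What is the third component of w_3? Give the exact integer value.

932

w1 = Av₀ = (3·2 + 4·3 + (-3)·0; (-5)·2 + (-3)·3 + 6·0; (-3)·2 + 4·3 + (-5)·0) = (18, -19, 6)
w2 = Aw1 = (3·18 + 4·(-19) + (-3)·6; (-5)·18 + (-3)·(-19) + 6·6; (-3)·18 + 4·(-19) + (-5)·6) = (-40, 3, -160)
w3 = Aw2 = (372, -769, 932)
The requested component of w3 is 932.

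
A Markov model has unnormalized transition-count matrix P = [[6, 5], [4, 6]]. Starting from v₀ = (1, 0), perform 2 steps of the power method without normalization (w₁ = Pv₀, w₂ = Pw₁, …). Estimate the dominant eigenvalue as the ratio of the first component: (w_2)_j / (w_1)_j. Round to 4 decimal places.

λ ≈ 9.3333

w1 = Pv₀ = (6, 4)
w2 = Pw1 = (56, 48)
Ratio at component: 56 / 6 = 9.3333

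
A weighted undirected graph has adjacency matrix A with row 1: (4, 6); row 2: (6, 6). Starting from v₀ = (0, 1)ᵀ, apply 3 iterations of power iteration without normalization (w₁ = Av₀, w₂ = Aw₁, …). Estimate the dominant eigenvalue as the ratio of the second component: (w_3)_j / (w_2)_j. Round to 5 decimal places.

w1 = Av₀ = (4·0 + 6·1; 6·0 + 6·1) = (6, 6)
w2 = Aw1 = (4·6 + 6·6; 6·6 + 6·6) = (60, 72)
w3 = Aw2 = (672, 792)
Ratio at component: 792 / 72 = 11.00000

11.00000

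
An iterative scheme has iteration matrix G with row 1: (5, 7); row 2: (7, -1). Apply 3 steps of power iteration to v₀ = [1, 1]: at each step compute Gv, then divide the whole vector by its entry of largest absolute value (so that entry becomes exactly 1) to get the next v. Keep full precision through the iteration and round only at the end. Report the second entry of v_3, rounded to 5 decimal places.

Gv0 = (12.000000, 6.000000); divide by 12.000000 → v1 = (1.000000, 0.500000)
Gv1 = (8.500000, 6.500000); divide by 8.500000 → v2 = (1.000000, 0.764706)
Gv2 = (10.352941, 6.235294); divide by 10.352941 → v3 = (1.000000, 0.602273)
Requested entry of v3: 636/1056 = 0.60227

0.60227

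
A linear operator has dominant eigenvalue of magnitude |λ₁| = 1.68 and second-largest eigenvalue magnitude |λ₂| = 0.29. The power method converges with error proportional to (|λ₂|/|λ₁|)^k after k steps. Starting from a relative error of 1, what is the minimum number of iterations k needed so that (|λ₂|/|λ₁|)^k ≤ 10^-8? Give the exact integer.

11

|λ₂/λ₁| = 0.29/1.68 = 0.17262
Need k ≥ ln(10^-8) / ln(0.17262) = -18.4207 / -1.7567 ≈ 10.486
Smallest integer k satisfying the bound: 11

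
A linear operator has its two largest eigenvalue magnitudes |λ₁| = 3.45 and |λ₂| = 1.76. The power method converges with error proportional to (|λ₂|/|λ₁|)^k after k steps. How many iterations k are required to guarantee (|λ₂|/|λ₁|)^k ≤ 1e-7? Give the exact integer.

24

|λ₂/λ₁| = 1.76/3.45 = 0.51014
Need k ≥ ln(1e-7) / ln(0.51014) = -16.1181 / -0.6731 ≈ 23.947
Smallest integer k satisfying the bound: 24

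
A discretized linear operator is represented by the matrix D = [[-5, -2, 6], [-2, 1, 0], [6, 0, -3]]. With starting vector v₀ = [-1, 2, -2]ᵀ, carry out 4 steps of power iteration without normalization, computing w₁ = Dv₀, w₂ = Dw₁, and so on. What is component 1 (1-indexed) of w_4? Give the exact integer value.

6431

w1 = Dv₀ = ((-5)·(-1) + (-2)·2 + 6·(-2); (-2)·(-1) + 1·2 + 0·(-2); 6·(-1) + 0·2 + (-3)·(-2)) = (-11, 4, 0)
w2 = Dw1 = ((-5)·(-11) + (-2)·4 + 6·0; (-2)·(-11) + 1·4 + 0·0; 6·(-11) + 0·4 + (-3)·0) = (47, 26, -66)
w3 = Dw2 = (-683, -68, 480)
w4 = Dw3 = (6431, 1298, -5538)
The requested component of w4 is 6431.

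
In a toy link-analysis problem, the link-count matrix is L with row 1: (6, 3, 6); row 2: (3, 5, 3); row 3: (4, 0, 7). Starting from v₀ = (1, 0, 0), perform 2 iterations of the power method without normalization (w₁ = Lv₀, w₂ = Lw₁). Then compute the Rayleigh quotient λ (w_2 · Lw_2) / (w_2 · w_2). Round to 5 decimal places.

w1 = Lv₀ = (6·1 + 3·0 + 6·0; 3·1 + 5·0 + 3·0; 4·1 + 0·0 + 7·0) = (6, 3, 4)
w2 = Lw1 = (6·6 + 3·3 + 6·4; 3·6 + 5·3 + 3·4; 4·6 + 0·3 + 7·4) = (69, 45, 52)
Lw2 = (861, 588, 640)
w2·Lw2 = 69·861 + 45·588 + 52·640 = 119149; w2·w2 = 69·69 + 45·45 + 52·52 = 9490
λ ≈ 119149/9490 = 12.55522

λ ≈ 12.55522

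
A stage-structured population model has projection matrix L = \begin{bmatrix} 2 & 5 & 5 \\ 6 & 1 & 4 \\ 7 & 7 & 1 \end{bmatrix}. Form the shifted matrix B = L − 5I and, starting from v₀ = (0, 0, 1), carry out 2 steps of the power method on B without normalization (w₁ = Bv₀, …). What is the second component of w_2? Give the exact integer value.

B = L − 5I has rows (-3, 5, 5); (6, -4, 4); (7, 7, -4)
w1 = Bv₀ = (5, 4, -4)
w2 = Bw1 = (-15, -2, 79)
Requested component of w2: -2

-2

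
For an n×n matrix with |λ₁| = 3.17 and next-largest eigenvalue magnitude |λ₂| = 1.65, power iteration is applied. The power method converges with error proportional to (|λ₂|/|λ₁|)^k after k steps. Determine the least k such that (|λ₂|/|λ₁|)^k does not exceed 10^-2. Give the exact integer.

8

|λ₂/λ₁| = 1.65/3.17 = 0.52050
Need k ≥ ln(10^-2) / ln(0.52050) = -4.6052 / -0.6530 ≈ 7.053
Smallest integer k satisfying the bound: 8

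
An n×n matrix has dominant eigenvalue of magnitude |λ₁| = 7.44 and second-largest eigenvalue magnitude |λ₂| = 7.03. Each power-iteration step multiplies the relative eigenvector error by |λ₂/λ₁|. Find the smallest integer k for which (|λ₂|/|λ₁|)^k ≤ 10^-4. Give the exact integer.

163

|λ₂/λ₁| = 7.03/7.44 = 0.94489
Need k ≥ ln(10^-4) / ln(0.94489) = -9.2103 / -0.0567 ≈ 162.485
Smallest integer k satisfying the bound: 163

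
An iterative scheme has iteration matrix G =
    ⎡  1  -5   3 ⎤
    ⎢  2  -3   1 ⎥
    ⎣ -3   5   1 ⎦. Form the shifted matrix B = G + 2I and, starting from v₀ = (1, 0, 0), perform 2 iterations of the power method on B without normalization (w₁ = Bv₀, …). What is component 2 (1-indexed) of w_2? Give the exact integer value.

1

B = G + 2I has rows (3, -5, 3); (2, -1, 1); (-3, 5, 3)
w1 = Bv₀ = (3·1 + (-5)·0 + 3·0; 2·1 + (-1)·0 + 1·0; (-3)·1 + 5·0 + 3·0) = (3, 2, -3)
w2 = Bw1 = (3·3 + (-5)·2 + 3·(-3); 2·3 + (-1)·2 + 1·(-3); (-3)·3 + 5·2 + 3·(-3)) = (-10, 1, -8)
Requested component of w2: 1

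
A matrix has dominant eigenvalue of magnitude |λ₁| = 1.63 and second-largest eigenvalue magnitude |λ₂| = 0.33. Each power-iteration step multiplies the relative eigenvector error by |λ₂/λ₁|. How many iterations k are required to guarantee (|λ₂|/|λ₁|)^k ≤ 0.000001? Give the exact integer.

|λ₂/λ₁| = 0.33/1.63 = 0.20245
Need k ≥ ln(0.000001) / ln(0.20245) = -13.8155 / -1.5972 ≈ 8.650
Smallest integer k satisfying the bound: 9

9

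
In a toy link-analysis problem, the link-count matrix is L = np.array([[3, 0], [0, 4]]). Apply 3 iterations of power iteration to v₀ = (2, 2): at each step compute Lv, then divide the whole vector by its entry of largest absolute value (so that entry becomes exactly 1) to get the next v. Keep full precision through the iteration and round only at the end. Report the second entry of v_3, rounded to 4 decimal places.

Lv0 = (6.00000, 8.00000); divide by 8.00000 → v1 = (0.75000, 1.00000)
Lv1 = (2.25000, 4.00000); divide by 4.00000 → v2 = (0.56250, 1.00000)
Lv2 = (1.68750, 4.00000); divide by 4.00000 → v3 = (0.42188, 1.00000)
Requested entry of v3: 128/128 = 1.0000

1.0000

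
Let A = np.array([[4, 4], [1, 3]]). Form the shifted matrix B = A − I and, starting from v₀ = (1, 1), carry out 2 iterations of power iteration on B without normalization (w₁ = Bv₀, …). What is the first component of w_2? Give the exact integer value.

33

B = A − I has rows (3, 4); (1, 2)
w1 = Bv₀ = (3·1 + 4·1; 1·1 + 2·1) = (7, 3)
w2 = Bw1 = (3·7 + 4·3; 1·7 + 2·3) = (33, 13)
Requested component of w2: 33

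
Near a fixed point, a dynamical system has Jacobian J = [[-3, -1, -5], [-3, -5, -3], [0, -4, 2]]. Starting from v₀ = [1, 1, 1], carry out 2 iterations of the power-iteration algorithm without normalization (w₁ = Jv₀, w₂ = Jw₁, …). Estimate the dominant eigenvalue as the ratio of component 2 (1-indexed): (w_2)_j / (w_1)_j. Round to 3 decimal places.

-8.000

w1 = Jv₀ = ((-3)·1 + (-1)·1 + (-5)·1; (-3)·1 + (-5)·1 + (-3)·1; 0·1 + (-4)·1 + 2·1) = (-9, -11, -2)
w2 = Jw1 = ((-3)·(-9) + (-1)·(-11) + (-5)·(-2); (-3)·(-9) + (-5)·(-11) + (-3)·(-2); 0·(-9) + (-4)·(-11) + 2·(-2)) = (48, 88, 40)
Ratio at component: 88 / -11 = -8.000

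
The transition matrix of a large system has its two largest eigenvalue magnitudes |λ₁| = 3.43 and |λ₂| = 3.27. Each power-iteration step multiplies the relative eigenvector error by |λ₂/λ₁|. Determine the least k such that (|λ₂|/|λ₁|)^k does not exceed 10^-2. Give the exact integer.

97

|λ₂/λ₁| = 3.27/3.43 = 0.95335
Need k ≥ ln(10^-2) / ln(0.95335) = -4.6052 / -0.0478 ≈ 96.402
Smallest integer k satisfying the bound: 97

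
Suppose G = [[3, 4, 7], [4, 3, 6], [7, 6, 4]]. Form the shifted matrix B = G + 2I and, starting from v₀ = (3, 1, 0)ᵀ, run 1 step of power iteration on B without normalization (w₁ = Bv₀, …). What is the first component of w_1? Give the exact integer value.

B = G + 2I has rows (5, 4, 7); (4, 5, 6); (7, 6, 6)
w1 = Bv₀ = (5·3 + 4·1 + 7·0; 4·3 + 5·1 + 6·0; 7·3 + 6·1 + 6·0) = (19, 17, 27)
Requested component of w1: 19

19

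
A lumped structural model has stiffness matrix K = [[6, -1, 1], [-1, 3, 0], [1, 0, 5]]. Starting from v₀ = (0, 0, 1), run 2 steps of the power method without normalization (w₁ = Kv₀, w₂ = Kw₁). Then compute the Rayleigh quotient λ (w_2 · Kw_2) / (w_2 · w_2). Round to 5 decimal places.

w1 = Kv₀ = (6·0 + (-1)·0 + 1·1; (-1)·0 + 3·0 + 0·1; 1·0 + 0·0 + 5·1) = (1, 0, 5)
w2 = Kw1 = (6·1 + (-1)·0 + 1·5; (-1)·1 + 3·0 + 0·5; 1·1 + 0·0 + 5·5) = (11, -1, 26)
Kw2 = (93, -14, 141)
w2·Kw2 = 11·93 + (-1)·(-14) + 26·141 = 4703; w2·w2 = 11·11 + (-1)·(-1) + 26·26 = 798
λ ≈ 4703/798 = 5.89348

5.89348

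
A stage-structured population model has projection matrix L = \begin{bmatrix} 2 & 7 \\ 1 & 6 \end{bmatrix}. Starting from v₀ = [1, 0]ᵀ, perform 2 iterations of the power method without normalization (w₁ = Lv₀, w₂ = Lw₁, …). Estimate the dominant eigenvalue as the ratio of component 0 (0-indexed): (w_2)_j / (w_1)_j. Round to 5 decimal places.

w1 = Lv₀ = (2·1 + 7·0; 1·1 + 6·0) = (2, 1)
w2 = Lw1 = (2·2 + 7·1; 1·2 + 6·1) = (11, 8)
Ratio at component: 11 / 2 = 5.50000

5.50000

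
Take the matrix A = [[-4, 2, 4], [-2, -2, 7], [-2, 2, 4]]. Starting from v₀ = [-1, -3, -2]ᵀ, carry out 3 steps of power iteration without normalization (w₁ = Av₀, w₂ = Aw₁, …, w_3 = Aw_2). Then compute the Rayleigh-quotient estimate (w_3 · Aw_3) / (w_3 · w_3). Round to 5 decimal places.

w1 = Av₀ = (-10, -6, -12)
w2 = Aw1 = (-20, -52, -40)
w3 = Aw2 = (-184, -136, -224)
Aw3 = (-432, -928, -800)
w3·Aw3 = (-184)·(-432) + (-136)·(-928) + (-224)·(-800) = 384896; w3·w3 = (-184)·(-184) + (-136)·(-136) + (-224)·(-224) = 102528
λ ≈ 384896/102528 = 3.75406

3.75406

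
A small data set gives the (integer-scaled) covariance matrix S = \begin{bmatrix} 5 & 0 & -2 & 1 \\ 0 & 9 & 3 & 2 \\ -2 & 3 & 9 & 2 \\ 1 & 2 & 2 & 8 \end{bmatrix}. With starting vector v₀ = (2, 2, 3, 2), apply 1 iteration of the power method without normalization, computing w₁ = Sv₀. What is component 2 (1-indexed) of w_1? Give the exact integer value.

31

w1 = Sv₀ = (5·2 + 0·2 + (-2)·3 + 1·2; 0·2 + 9·2 + 3·3 + 2·2; (-2)·2 + 3·2 + 9·3 + 2·2; 1·2 + 2·2 + 2·3 + 8·2) = (6, 31, 33, 28)
The requested component of w1 is 31.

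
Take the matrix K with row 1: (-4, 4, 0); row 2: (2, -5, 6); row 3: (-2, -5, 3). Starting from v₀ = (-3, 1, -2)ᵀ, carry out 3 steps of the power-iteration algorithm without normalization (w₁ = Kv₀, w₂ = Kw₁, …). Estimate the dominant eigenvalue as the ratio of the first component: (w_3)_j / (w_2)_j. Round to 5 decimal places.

w1 = Kv₀ = ((-4)·(-3) + 4·1 + 0·(-2); 2·(-3) + (-5)·1 + 6·(-2); (-2)·(-3) + (-5)·1 + 3·(-2)) = (16, -23, -5)
w2 = Kw1 = ((-4)·16 + 4·(-23) + 0·(-5); 2·16 + (-5)·(-23) + 6·(-5); (-2)·16 + (-5)·(-23) + 3·(-5)) = (-156, 117, 68)
w3 = Kw2 = (1092, -489, -69)
Ratio at component: 1092 / -156 = -7.00000

λ ≈ -7.00000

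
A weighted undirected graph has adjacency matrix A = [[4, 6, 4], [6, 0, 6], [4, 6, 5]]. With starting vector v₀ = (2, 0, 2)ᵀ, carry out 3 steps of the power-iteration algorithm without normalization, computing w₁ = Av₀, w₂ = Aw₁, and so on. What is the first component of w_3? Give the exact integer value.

w1 = Av₀ = (16, 24, 18)
w2 = Aw1 = (280, 204, 298)
w3 = Aw2 = (3536, 3468, 3834)
The requested component of w3 is 3536.

3536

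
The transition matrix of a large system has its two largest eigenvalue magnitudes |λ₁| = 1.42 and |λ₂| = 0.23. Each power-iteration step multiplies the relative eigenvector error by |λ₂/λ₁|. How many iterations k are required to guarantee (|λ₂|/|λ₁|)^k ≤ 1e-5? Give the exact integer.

|λ₂/λ₁| = 0.23/1.42 = 0.16197
Need k ≥ ln(1e-5) / ln(0.16197) = -11.5129 / -1.8203 ≈ 6.325
Smallest integer k satisfying the bound: 7

7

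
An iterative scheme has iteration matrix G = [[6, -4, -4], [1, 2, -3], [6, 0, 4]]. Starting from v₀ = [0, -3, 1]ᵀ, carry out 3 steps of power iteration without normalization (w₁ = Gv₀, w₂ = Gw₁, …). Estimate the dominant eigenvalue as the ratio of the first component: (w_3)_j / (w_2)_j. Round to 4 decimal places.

w1 = Gv₀ = (8, -9, 4)
w2 = Gw1 = (68, -22, 64)
w3 = Gw2 = (240, -168, 664)
Ratio at component: 240 / 68 = 3.5294

λ ≈ 3.5294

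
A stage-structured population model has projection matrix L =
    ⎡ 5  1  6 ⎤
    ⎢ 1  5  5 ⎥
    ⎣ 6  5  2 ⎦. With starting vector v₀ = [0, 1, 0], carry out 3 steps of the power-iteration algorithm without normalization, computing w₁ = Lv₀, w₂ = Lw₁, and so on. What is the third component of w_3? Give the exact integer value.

w1 = Lv₀ = (5·0 + 1·1 + 6·0; 1·0 + 5·1 + 5·0; 6·0 + 5·1 + 2·0) = (1, 5, 5)
w2 = Lw1 = (5·1 + 1·5 + 6·5; 1·1 + 5·5 + 5·5; 6·1 + 5·5 + 2·5) = (40, 51, 41)
w3 = Lw2 = (497, 500, 577)
The requested component of w3 is 577.

577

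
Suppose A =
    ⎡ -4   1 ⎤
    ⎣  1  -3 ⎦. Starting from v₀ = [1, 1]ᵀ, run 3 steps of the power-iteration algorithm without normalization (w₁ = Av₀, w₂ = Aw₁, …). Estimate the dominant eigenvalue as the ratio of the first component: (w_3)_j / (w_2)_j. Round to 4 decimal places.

w1 = Av₀ = ((-4)·1 + 1·1; 1·1 + (-3)·1) = (-3, -2)
w2 = Aw1 = ((-4)·(-3) + 1·(-2); 1·(-3) + (-3)·(-2)) = (10, 3)
w3 = Aw2 = (-37, 1)
Ratio at component: -37 / 10 = -3.7000

λ ≈ -3.7000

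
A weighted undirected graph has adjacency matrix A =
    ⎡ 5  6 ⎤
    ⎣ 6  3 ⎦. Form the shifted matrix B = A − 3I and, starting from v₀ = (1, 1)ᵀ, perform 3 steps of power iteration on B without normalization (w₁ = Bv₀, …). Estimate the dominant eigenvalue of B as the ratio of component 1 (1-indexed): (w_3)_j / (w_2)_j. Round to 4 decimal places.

μ ≈ 7.5385

B = A − 3I has rows (2, 6); (6, 0)
w1 = Bv₀ = (2·1 + 6·1; 6·1 + 0·1) = (8, 6)
w2 = Bw1 = (2·8 + 6·6; 6·8 + 0·6) = (52, 48)
w3 = Bw2 = (392, 312)
Ratio: 392/52 = 7.5385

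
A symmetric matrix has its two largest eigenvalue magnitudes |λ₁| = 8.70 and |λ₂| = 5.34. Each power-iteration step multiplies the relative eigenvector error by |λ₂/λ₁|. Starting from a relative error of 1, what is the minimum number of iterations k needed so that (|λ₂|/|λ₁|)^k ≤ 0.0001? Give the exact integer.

|λ₂/λ₁| = 5.34/8.70 = 0.61379
Need k ≥ ln(0.0001) / ln(0.61379) = -9.2103 / -0.4881 ≈ 18.870
Smallest integer k satisfying the bound: 19

19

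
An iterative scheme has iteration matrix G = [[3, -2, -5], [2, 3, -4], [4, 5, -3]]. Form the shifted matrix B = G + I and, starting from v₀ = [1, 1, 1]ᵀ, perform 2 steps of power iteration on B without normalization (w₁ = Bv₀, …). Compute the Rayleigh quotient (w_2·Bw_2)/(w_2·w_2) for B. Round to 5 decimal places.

B = G + I has rows (4, -2, -5); (2, 4, -4); (4, 5, -2)
w1 = Bv₀ = (-3, 2, 7)
w2 = Bw1 = (-51, -26, -16)
Bw2 = (-72, -142, -302)
w2·Bw2 = 12196; w2·w2 = 3533; μ ≈ 12196/3533 = 3.45202

3.45202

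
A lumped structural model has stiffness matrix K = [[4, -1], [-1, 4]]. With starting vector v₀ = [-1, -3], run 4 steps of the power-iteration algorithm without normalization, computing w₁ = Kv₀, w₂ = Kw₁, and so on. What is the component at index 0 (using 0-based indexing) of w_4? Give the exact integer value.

463

w1 = Kv₀ = (-1, -11)
w2 = Kw1 = (7, -43)
w3 = Kw2 = (71, -179)
w4 = Kw3 = (463, -787)
The requested component of w4 is 463.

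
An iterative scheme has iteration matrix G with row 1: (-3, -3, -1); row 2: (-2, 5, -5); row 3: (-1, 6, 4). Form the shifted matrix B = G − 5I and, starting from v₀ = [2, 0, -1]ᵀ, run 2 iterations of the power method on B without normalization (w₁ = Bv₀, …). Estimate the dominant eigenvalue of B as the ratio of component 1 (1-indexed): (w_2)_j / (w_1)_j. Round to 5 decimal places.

B = G − 5I has rows (-8, -3, -1); (-2, 0, -5); (-1, 6, -1)
w1 = Bv₀ = (-15, 1, -1)
w2 = Bw1 = (118, 35, 22)
Ratio: 118/-15 = -7.86667

μ ≈ -7.86667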